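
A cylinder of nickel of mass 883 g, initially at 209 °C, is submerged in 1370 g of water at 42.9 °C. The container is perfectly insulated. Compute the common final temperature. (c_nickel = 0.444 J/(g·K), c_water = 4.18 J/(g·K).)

T_f ≈ 53.5 °C

T_f is the heat-capacity-weighted average of the initial temperatures:
T_f = (392.05·209 + 5726.6·42.9) / (392.05 + 5726.6)
    = 327610 / 6118.7 ≈ 53.54 °C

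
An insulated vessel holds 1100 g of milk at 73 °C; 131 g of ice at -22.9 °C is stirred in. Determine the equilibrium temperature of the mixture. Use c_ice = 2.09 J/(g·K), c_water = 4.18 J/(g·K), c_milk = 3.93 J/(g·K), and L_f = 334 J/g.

T_f ≈ 54.5 °C

Net heat exchanged in the isolated system is zero:
ice -22.9→0 °C: 131·2.09·22.9 = 6269.8; melt ice: 131·334 = 43754; warm the meltwater: 547.58 T; milk cools: 1100·3.93·(T − 73) = 4323(T − 73)
4870.6 T = 315579 − 50024 = 265555
T ≈ 54.52 °C (positive, so assuming full melt was valid).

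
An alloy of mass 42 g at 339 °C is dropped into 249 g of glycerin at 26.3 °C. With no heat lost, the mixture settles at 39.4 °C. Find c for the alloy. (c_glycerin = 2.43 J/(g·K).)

m_s c (T_s − T_f) = m_glycerin c_glycerin (T_f − T_0):
42×c×(339 − 39.4) = 249×2.43×(39.4 − 26.3)
12583 c = 7926.4  ⇒  c ≈ 0.6299 J/(g·K)

c ≈ 0.63 J/(g·K)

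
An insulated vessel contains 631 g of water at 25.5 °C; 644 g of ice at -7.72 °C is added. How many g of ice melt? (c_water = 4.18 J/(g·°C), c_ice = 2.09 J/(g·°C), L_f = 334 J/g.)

m_melted ≈ 170 g

Heat available from the water dropping to 0 °C: 631×4.18×25.5 = 67258 J.
Warming the ice to 0 °C takes 644×2.09×7.72 = 10391 J, leaving 56867 J for melting.
Melting all 644 g of ice would need 644×334 = 215096 J.
56867 J < 215096 J, so only part of the ice melts and the system sits at 0 °C.
m_melted×334 = 56867  ⇒  m_melted ≈ 170.3 g.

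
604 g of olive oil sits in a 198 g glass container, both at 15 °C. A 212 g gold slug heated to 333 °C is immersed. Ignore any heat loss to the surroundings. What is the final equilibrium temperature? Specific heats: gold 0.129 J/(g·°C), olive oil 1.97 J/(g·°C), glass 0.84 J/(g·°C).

T_f ≈ 21.3 °C

Heat gained plus heat lost sum to zero:
212*0.129*(T − 333) + 604*1.97*(T − 15) + 198*0.84*(T − 15) = 0
27.35(T − 333) + 1189.9(T − 15) + 166.32(T − 15) = 0
(27.35 + 1189.9 + 166.32) T = 27.35*333 + 1189.9*15 + 166.32*15
T ≈ 21.29 °C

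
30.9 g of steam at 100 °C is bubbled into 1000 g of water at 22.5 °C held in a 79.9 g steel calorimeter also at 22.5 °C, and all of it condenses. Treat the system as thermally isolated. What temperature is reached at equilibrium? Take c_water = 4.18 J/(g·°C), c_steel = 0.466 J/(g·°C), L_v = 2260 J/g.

T_f ≈ 40.9 °C

Conservation of energy gives ΣQ = 0:
steam→water at 100 °C releases m L_v = 30.9·2260 = 69834
  condensed water 100 °C→T: 129.16(T − 100)
  original water: 4180(T − 22.5)
  cup: 37.23(T − 22.5)
4346.4 T = 69834 + 12916 + 94888 = 177638
T ≈ 40.87 °C, under the boiling point, so the assumption holds.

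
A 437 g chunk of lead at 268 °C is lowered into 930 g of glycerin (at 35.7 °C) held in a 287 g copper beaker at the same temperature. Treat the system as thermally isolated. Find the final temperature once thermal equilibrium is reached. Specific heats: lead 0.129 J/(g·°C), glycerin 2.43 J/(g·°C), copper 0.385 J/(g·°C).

T_f ≈ 41.1 °C

Net heat exchanged in the isolated system is zero:
437×0.129×(T − 268) + 930×2.43×(T − 35.7) + 287×0.385×(T − 35.7) = 0
(56.37 + 2259.9 + 110.5) T = 56.37×268 + 2259.9×35.7 + 110.5×35.7
T = 99731/2426.8 ≈ 41.10 °C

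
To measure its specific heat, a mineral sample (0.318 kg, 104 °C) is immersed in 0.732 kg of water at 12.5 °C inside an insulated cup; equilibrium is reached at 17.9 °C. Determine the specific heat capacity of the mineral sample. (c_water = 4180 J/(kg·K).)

Taking heat into each body as positive, Σ m c ΔT = 0:
0.318·c·(17.9 − 104) + 0.732·4180·(17.9 − 12.5) = 0
-27.38 c = -16523
c = -16523/-27.38 ≈ 603.5 J/(kg·K)

c ≈ 603 J/(kg·K)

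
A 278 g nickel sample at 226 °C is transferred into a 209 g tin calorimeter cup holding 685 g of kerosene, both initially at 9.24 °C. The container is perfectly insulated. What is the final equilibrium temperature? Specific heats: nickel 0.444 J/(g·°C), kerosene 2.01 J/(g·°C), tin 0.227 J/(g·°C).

T_f is the heat-capacity-weighted average of the initial temperatures:
T_f = (123.43·226 + 1376.8·9.24 + 47.44·9.24) / (123.43 + 1376.8 + 47.44)
    = 41056 / 1547.7 ≈ 26.53 °C

T_f ≈ 26.5 °C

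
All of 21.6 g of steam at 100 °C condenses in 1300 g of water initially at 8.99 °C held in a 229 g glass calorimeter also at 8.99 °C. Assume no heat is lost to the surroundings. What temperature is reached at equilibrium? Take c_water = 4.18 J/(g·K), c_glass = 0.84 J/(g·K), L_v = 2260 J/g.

Net heat exchanged in the isolated system is zero:
condense steam: −21.6×2260 = −48816
  condensate cools 100→T: 21.6×4.18×(T − 100) = 90.29(T − 100)
  original water: 5434(T − 8.99)
  cup: 192.36(T − 8.99)
5716.6 T = 48816 + 9028.8 + 50581 = 108426
T ≈ 18.97 °C (< 100 °C, so full condensation is consistent).

T_f ≈ 19.0 °C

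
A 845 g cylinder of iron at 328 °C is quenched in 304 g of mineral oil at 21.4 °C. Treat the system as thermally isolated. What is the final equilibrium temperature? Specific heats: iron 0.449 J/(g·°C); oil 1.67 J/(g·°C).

Net heat exchanged in the isolated system is zero:
845×0.449×(T − 328) + 304×1.67×(T − 21.4) = 0
379.41(T − 328) + 507.68(T − 21.4) = 0
(379.41 + 507.68) T = 379.41×328 + 507.68×21.4
T ≈ 152.53 °C

T_f ≈ 152.5 °C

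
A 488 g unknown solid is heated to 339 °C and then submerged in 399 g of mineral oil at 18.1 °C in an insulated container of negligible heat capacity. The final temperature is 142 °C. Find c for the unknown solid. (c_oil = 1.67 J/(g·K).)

c ≈ 0.859 J/(g·K)

Taking heat into each body as positive, Σ m c ΔT = 0:
488·c·(142 − 339) + 399·1.67·(142 − 18.1) = 0
-96136 c = -82558
c = -82558/-96136 ≈ 0.8588 J/(g·K)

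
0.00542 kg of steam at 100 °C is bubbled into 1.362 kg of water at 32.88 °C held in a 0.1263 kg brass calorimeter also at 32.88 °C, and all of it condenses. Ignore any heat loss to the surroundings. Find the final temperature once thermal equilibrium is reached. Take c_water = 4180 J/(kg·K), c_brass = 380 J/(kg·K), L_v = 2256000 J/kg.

Let T be the final temperature. ΣQ_i = 0:
latent heat released on condensation: 0.00542·2256000 = 12228
  condensate cools 100→T: 0.00542·4180·(T − 100) = 22.66(T − 100)
  water warms: 1.362·4180·(T − 32.88) = 5693.2(T − 32.88)
  brass cup: 0.1263·380·(T − 32.88) = 47.99(T − 32.88)
5763.8 T = 12228 + 2265.6 + 188769 = 203262
T ≈ 35.27 °C, under the boiling point, so the assumption holds.

T_f ≈ 35.3 °C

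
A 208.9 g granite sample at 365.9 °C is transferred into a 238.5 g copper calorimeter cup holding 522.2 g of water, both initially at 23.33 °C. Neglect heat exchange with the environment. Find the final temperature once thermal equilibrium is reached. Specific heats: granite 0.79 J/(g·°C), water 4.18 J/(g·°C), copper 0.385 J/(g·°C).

T_f ≈ 46.5 °C

Setting the total heat transfer to zero:
208.9*0.79*(T − 365.9) + 522.2*4.18*(T − 23.33) + 238.5*0.385*(T − 23.33) = 0
(165.03 + 2182.8 + 91.82) T = 165.03*365.9 + 2182.8*23.33 + 91.82*23.33
T = 113452/2439.6 ≈ 46.50 °C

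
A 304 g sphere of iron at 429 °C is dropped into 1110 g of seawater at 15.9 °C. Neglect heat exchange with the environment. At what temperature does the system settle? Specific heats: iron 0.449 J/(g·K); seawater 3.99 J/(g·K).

Let T be the final temperature. ΣQ_i = 0:
304*0.449*(T − 429) + 1110*3.99*(T − 15.9) = 0
136.5(T − 429) + 4428.9(T − 15.9) = 0
(136.5 + 4428.9) T = 136.5*429 + 4428.9*15.9
T ≈ 28.25 °C

T_f ≈ 28.3 °C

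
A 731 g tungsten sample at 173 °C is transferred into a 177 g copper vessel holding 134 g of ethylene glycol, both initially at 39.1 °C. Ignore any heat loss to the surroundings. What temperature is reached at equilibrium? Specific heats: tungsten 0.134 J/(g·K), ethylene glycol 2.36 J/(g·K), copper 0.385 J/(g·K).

T_f ≈ 66.3 °C

Setting the total heat transfer to zero:
731*0.134*(T − 173) + 134*2.36*(T − 39.1) + 177*0.385*(T − 39.1) = 0
97.95(T − 173) + 316.24(T − 39.1) + 68.14(T − 39.1) = 0
(97.95 + 316.24 + 68.14) T = 97.95*173 + 316.24*39.1 + 68.14*39.1
T = 31975 / 482.34 = 66.3 °C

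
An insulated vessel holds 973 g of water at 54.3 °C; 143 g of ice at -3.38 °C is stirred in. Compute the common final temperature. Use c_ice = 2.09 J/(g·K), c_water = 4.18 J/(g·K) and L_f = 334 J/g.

Sum of m c ΔT and latent-heat terms is zero:
warm ice to 0 °C: 143×2.09×(0 − (-3.38)) = 1010.2
  melt ice: 143×334 = 47762
  meltwater 0→T: 143×4.18×T = 597.74 T
  water: 4067.1(T − 54.3)
4664.9 T = 220846 − 48772 = 172074
T ≈ 36.89 °C (positive, so assuming full melt was valid).

T_f ≈ 36.9 °C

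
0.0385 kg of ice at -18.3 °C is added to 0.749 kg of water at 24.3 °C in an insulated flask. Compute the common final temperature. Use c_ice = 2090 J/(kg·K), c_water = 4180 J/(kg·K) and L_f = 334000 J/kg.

Net heat exchanged in the isolated system is zero:
ice -18.3→0 °C: 0.0385×2090×18.3 = 1472.5
  melt ice: 0.0385×334000 = 12859
  meltwater 0→T: 0.0385×4180×T = 160.93 T
  water: 3130.8(T − 24.3)
3291.8 T = 76079 − 14332 = 61747
T ≈ 18.76 °C. Since T > 0 °C, the all-ice-melts assumption holds.

T_f ≈ 18.8 °C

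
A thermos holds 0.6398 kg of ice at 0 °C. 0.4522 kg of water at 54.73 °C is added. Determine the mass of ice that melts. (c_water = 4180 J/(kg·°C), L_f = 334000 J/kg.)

m_melted ≈ 0.31 kg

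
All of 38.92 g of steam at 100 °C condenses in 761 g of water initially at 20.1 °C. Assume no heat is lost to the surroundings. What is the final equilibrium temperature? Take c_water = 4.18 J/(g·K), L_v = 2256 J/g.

T_f ≈ 50.2 °C

Energy balance with sensible and latent terms:
steam→water at 100 °C releases m L_v = 38.92·2256 = 87804; condensed water 100 °C→T: 162.69(T − 100); original water: 3181(T − 20.1)
3343.7 T = 87804 + 16269 + 63938 = 168010
T ≈ 50.25 °C (< 100 °C, so full condensation is consistent).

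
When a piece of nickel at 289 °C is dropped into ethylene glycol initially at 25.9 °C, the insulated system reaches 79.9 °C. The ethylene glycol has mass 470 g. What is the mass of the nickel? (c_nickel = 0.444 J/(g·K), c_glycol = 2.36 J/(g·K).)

m ≈ 645 g

|Q_nickel| = |Q_glycol|:
m×0.444×(289 − 79.9) = 470×2.36×(79.9 − 25.9)
92.84 m = 59897  ⇒  m ≈ 645.2 g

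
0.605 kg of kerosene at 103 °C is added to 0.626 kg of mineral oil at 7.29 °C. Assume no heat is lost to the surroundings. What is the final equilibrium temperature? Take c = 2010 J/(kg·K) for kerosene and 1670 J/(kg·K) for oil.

T_f is the heat-capacity-weighted average of the initial temperatures:
T_f = (1216×103 + 1045.4×7.29) / (1216 + 1045.4)
    = 132874 / 2261.5 ≈ 58.76 °C

T_f ≈ 58.8 °C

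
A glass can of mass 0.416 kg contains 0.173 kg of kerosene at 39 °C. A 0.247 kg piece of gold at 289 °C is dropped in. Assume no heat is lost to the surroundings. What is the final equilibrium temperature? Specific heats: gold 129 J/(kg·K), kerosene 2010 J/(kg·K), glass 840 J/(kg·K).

Taking heat into each body as positive, Σ m c ΔT = 0:
0.247*129*(T − 289) + 0.173*2010*(T − 39) + 0.416*840*(T − 39) = 0
31.86(T − 289) + 347.73(T − 39) + 349.44(T − 39) = 0
(31.86 + 347.73 + 349.44) T = 31.86*289 + 347.73*39 + 349.44*39
T = 36398 / 729.03 = 49.9 °C

T_f ≈ 49.9 °C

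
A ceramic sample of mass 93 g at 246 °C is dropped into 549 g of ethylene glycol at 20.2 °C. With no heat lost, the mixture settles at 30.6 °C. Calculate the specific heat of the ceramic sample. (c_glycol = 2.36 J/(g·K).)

Conservation of energy gives ΣQ = 0:
93·c·(30.6 − 246) + 549·2.36·(30.6 − 20.2) = 0
-20032 c = -13475
c = -13475/-20032 ≈ 0.6726 J/(g·K)

c ≈ 0.673 J/(g·K)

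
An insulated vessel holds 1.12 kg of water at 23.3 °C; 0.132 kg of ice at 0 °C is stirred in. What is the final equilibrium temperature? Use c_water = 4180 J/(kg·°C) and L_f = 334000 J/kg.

Conservation of energy gives ΣQ = 0:
fusion: m_ice L_f = 0.132×334000 = 44088; warm the meltwater: 551.76 T; water: 4681.6(T − 23.3)
5233.4 T = 109081 − 44088 = 64993
T ≈ 12.42 °C — above 0 °C, consistent with complete melting.

T_f ≈ 12.4 °C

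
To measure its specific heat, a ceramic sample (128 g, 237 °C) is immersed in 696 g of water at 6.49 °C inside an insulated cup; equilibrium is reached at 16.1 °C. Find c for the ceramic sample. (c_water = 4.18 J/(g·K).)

Net heat exchanged in the isolated system is zero:
128·c·(16.1 − 237) + 696·4.18·(16.1 − 6.49) = 0
-28275 c = -27958
c = -27958/-28275 ≈ 0.9888 J/(g·K)

c ≈ 0.989 J/(g·K)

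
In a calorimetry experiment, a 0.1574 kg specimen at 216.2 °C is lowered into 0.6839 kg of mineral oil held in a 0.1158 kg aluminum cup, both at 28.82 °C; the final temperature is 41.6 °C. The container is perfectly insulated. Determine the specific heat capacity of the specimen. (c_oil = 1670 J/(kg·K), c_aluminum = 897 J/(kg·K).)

Heat gained plus heat lost sum to zero:
0.1574·c·(41.6 − 216.2) + 0.6839·1670·(41.6 − 28.82) + 0.1158·897·(41.6 − 28.82) = 0
-27.48 c = -15924
c = -15924/-27.48 ≈ 579.4 J/(kg·K)

c ≈ 579 J/(kg·K)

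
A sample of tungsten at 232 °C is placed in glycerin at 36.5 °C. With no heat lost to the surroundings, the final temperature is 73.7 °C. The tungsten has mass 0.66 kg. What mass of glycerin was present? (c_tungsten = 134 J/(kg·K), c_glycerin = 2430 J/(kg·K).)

m ≈ 0.155 kg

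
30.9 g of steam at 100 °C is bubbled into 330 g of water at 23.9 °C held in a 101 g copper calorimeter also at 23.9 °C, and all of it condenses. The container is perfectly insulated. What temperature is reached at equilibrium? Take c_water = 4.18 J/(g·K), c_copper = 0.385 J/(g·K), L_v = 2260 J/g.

Let T be the final temperature. ΣQ_i = 0:
latent heat released on condensation: 30.9×2260 = 69834; condensed water 100 °C→T: 129.16(T − 100); original water: 1379.4(T − 23.9); cup: 38.88(T − 23.9)
1547.4 T = 69834 + 12916 + 33897 = 116647
T ≈ 75.38 °C (< 100 °C, so full condensation is consistent).

T_f ≈ 75.4 °C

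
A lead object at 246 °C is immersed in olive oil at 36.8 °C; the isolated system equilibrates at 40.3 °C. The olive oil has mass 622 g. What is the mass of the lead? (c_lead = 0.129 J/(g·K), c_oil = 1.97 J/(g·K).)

Heat lost by the lead = heat gained by the oil:
m×0.129×(246 − 40.3) = 622×1.97×(40.3 − 36.8)
26.54 m = 4288.7  ⇒  m ≈ 161.6 g

m ≈ 162 g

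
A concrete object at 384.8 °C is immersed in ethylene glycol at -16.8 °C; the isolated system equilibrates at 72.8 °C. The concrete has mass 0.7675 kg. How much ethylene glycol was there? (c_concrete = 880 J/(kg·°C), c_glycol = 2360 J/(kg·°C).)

m ≈ 0.997 kg

Taking heat into each body as positive, Σ m c ΔT = 0:
0.7675·880·(72.8 − 384.8) + m·2360·(72.8 − (-16.8)) = 0
211456 m = 210725
m = 210725/211456 ≈ 0.9965 kg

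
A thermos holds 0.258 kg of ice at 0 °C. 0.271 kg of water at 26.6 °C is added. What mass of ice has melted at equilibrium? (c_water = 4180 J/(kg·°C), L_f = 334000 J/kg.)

Cooling the water to 0 °C releases 0.271×4180×26.6 = 30132 J.
To melt every bit of ice: 0.258×334000 = 86172 J.
Since 30132 < 86172 J, not all the ice melts; equilibrium is at 0 °C.
m_melt = 30132 / L_f = 0.09022 kg.

m_melted ≈ 0.0902 kg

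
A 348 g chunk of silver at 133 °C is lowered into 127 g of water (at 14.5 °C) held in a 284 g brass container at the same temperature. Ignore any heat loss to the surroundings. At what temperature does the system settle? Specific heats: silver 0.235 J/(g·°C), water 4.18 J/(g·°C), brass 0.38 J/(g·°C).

T_f ≈ 27.9 °C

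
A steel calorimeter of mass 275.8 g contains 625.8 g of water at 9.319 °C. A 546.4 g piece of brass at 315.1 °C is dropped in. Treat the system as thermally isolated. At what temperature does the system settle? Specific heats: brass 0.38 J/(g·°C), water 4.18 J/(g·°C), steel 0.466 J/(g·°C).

T_f ≈ 30.8 °C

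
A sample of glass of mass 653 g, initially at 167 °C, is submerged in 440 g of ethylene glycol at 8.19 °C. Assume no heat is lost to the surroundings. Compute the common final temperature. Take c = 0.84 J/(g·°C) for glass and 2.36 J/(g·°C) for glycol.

|Q_glass| = |Q_glycol|:
653·0.84·(167 − T) = 440·2.36·(T − 8.19)
548.52(167 − T) = 1038.4(T − 8.19)
1586.9 T = 100107  ⇒  T ≈ 63.08 °C

T_f ≈ 63.1 °C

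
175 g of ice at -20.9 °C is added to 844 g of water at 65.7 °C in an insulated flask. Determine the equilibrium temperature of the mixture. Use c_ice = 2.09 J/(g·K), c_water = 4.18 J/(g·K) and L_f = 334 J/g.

Conservation of energy gives ΣQ = 0:
warm ice to 0 °C: 175·2.09·(0 − (-20.9)) = 7644.2
  fusion: m_ice L_f = 175·334 = 58450
  meltwater 0→T: 175·4.18·T = 731.5 T
  water: 3527.9(T − 65.7)
4259.4 T = 231784 − 66094 = 165690
T ≈ 38.90 °C (positive, so assuming full melt was valid).

T_f ≈ 38.9 °C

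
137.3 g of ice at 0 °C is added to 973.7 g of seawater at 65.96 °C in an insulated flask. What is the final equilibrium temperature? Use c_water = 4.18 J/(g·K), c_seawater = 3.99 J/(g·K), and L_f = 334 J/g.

T_f ≈ 47.2 °C

Energy conservation, ΣQ = 0:
melt ice: 137.3×334 = 45858
  meltwater 0→T: 137.3×4.18×T = 573.91 T
  seawater: 3885.1(T − 65.96)
4459 T = 256259 − 45858 = 210401
T ≈ 47.19 °C (positive, so assuming full melt was valid).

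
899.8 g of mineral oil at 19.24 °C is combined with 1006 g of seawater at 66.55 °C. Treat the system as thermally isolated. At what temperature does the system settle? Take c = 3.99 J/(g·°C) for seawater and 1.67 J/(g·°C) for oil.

T_f ≈ 53.7 °C

Conservation of energy gives ΣQ = 0:
1006*3.99*(T − 66.55) + 899.8*1.67*(T − 19.24) = 0
(4013.9 + 1502.7) T = 4013.9*66.55 + 1502.7*19.24
T = 296039 / 5516.6 = 53.7 °C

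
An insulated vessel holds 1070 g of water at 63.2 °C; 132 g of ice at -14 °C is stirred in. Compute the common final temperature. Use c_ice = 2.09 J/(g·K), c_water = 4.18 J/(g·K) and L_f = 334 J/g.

Energy balance with sensible and latent terms:
ice -14→0 °C: 132·2.09·14 = 3862.3
  fusion: m_ice L_f = 132·334 = 44088
  meltwater 0→T: 132·4.18·T = 551.76 T
  water cools: 1070·4.18·(T − 63.2) = 4472.6(T − 63.2)
5024.4 T = 282668 − 47950 = 234718
T ≈ 46.72 °C (positive, so assuming full melt was valid).

T_f ≈ 46.7 °C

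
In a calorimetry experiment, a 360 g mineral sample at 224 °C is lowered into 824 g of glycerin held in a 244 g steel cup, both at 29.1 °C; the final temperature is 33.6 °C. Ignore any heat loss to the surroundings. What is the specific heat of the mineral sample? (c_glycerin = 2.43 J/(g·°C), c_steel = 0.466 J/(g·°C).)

c ≈ 0.139 J/(g·°C)

Let T be the final temperature. ΣQ_i = 0:
360·c·(33.6 − 224) + 824·2.43·(33.6 − 29.1) + 244·0.466·(33.6 − 29.1) = 0
-68544 c = -9522.1
c = -9522.1/-68544 ≈ 0.1389 J/(g·°C)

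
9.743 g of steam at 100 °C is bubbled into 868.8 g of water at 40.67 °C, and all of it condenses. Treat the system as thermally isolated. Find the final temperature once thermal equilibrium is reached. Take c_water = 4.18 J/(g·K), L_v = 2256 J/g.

Heat gained plus heat lost sum to zero:
latent heat released on condensation: 9.743·2256 = 21980
  condensate cools 100→T: 9.743·4.18·(T − 100) = 40.73(T − 100)
  original water: 3631.6(T − 40.67)
3672.3 T = 21980 + 4072.6 + 147697 = 173749
T ≈ 47.31 °C — below 100 °C, confirming all the steam condensed.

T_f ≈ 47.3 °C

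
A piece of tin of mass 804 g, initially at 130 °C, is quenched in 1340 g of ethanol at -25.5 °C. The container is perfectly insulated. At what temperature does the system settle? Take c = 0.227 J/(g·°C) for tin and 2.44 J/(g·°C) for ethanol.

T_f ≈ -17.3 °C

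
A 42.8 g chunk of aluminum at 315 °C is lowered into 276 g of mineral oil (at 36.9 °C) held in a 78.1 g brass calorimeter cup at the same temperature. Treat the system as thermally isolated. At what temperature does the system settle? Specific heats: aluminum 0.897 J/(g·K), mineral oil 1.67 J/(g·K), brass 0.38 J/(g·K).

Conservation of energy gives ΣQ = 0:
42.8×0.897×(T − 315) + 276×1.67×(T − 36.9) + 78.1×0.38×(T − 36.9) = 0
528.99 T = 30196
T = 30196 / 528.99 = 57.1 °C

T_f ≈ 57.1 °C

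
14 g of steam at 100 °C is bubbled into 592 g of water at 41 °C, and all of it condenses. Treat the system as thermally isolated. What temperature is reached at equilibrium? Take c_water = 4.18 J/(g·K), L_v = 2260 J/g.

Setting the total heat transfer to zero:
latent heat released on condensation: 14×2260 = 31640
  condensate cools 100→T: 14×4.18×(T − 100) = 58.52(T − 100)
  water warms: 592×4.18×(T − 41) = 2474.6(T − 41)
2533.1 T = 31640 + 5852 + 101457 = 138949
T ≈ 54.85 °C, under the boiling point, so the assumption holds.

T_f ≈ 54.9 °C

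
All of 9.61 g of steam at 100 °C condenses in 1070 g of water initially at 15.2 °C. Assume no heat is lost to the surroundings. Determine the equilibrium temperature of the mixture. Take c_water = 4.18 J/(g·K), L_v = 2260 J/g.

Taking heat into each body as positive, Σ m c ΔT = 0:
steam→water at 100 °C releases m L_v = 9.61×2260 = 21719; condensate cools 100→T: 9.61×4.18×(T − 100) = 40.17(T − 100); water warms: 1070×4.18×(T − 15.2) = 4472.6(T − 15.2)
4512.8 T = 21719 + 4017 + 67984 = 93719
T ≈ 20.77 °C (< 100 °C, so full condensation is consistent).

T_f ≈ 20.8 °C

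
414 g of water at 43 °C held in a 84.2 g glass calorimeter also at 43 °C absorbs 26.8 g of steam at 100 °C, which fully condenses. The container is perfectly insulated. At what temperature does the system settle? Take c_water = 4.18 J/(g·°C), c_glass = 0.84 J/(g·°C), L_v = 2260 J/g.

Energy balance with sensible and latent terms:
latent heat released on condensation: 26.8·2260 = 60568; condensed water 100 °C→T: 112.02(T − 100); original water: 1730.5(T − 43); glass cup: 84.2·0.84·(T − 43) = 70.73(T − 43)
1913.3 T = 60568 + 11202 + 77454 = 149224
T ≈ 77.99 °C, under the boiling point, so the assumption holds.

T_f ≈ 78.0 °C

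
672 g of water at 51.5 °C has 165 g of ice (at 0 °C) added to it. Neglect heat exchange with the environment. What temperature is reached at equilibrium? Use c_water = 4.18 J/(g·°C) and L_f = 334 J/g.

T_f ≈ 25.6 °C

Energy conservation, ΣQ = 0:
melt ice: 165×334 = 55110
  meltwater 0→T: 165×4.18×T = 689.7 T
  water: 2809(T − 51.5)
3498.7 T = 144661 − 55110 = 89551
T ≈ 25.60 °C — above 0 °C, consistent with complete melting.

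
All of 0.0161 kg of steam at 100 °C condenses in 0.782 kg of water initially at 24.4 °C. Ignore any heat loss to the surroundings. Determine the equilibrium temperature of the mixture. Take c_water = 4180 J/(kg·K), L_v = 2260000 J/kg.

T_f ≈ 36.8 °C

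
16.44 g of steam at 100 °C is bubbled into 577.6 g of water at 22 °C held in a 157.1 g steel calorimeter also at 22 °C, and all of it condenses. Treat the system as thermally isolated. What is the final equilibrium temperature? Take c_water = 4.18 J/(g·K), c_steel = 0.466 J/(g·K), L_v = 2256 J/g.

T_f ≈ 38.6 °C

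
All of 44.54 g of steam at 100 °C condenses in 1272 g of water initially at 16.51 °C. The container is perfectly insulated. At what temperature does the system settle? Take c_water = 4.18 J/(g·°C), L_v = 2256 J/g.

T_f ≈ 37.6 °C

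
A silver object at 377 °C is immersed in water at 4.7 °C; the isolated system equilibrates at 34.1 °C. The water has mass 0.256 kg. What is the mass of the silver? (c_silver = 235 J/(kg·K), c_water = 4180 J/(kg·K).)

|Q_silver| = |Q_water|:
m×235×(377 − 34.1) = 0.256×4180×(34.1 − 4.7)
80582 m = 31460  ⇒  m ≈ 0.3904 kg

m ≈ 0.39 kg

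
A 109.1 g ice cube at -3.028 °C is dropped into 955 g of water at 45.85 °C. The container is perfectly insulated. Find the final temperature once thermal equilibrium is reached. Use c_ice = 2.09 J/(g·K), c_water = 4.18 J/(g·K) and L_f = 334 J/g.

T_f ≈ 32.8 °C

Sum of m c ΔT and latent-heat terms is zero:
ice -3.028→0 °C: 109.1×2.09×3.028 = 690.44; melt ice: 109.1×334 = 36439; meltwater 0→T: 109.1×4.18×T = 456.04 T; water cools: 955×4.18×(T − 45.85) = 3991.9(T − 45.85)
4447.9 T = 183029 − 37130 = 145899
T ≈ 32.80 °C (positive, so assuming full melt was valid).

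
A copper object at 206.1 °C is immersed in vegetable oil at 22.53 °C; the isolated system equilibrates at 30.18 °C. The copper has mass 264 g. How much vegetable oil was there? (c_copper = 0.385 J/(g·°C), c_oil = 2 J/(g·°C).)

|Q_copper| = |Q_oil|:
264×0.385×(206.1 − 30.18) = m×2×(30.18 − 22.53)
15.3 m = 17881  ⇒  m ≈ 1169 g

m ≈ 1170 g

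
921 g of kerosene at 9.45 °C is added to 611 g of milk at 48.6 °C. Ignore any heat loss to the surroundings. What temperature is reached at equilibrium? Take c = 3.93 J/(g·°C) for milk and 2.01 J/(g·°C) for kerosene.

T_f ≈ 31.6 °C

Energy conservation, ΣQ = 0:
611*3.93*(T − 48.6) + 921*2.01*(T − 9.45) = 0
2401.2(T − 48.6) + 1851.2(T − 9.45) = 0
(2401.2 + 1851.2) T = 2401.2*48.6 + 1851.2*9.45
T = 134194/4252.4 ≈ 31.56 °C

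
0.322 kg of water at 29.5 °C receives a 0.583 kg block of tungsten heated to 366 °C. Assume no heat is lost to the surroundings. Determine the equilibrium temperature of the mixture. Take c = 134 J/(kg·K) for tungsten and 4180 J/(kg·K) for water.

T_f ≈ 48.0 °C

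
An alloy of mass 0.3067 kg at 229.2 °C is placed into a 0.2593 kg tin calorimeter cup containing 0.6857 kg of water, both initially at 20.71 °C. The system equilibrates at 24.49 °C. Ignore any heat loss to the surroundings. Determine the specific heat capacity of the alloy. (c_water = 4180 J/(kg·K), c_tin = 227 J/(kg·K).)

c ≈ 176 J/(kg·K)

Net heat exchanged in the isolated system is zero:
0.3067×c×(24.49 − 229.2) + 0.6857×4180×(24.49 − 20.71) + 0.2593×227×(24.49 − 20.71) = 0
-62.78 c = -11057
c = -11057/-62.78 ≈ 176.1 J/(kg·K)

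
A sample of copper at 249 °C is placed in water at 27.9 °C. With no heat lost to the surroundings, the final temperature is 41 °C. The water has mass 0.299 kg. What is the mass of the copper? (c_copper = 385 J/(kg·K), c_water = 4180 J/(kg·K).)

Conservation of energy gives ΣQ = 0:
m·385·(41 − 249) + 0.299·4180·(41 − 27.9) = 0
-80080 m = -16373
m = -16373/-80080 ≈ 0.2045 kg

m ≈ 0.204 kg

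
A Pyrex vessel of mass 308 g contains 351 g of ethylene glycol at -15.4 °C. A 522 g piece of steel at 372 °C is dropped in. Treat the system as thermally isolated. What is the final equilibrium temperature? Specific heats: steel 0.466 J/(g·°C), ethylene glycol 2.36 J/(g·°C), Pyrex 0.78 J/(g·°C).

T_f is the heat-capacity-weighted average of the initial temperatures:
T_f = (243.25*372 + 828.36*(-15.4) + 240.24*(-15.4)) / (243.25 + 828.36 + 240.24)
    = 74033 / 1311.9 ≈ 56.43 °C

T_f ≈ 56.4 °C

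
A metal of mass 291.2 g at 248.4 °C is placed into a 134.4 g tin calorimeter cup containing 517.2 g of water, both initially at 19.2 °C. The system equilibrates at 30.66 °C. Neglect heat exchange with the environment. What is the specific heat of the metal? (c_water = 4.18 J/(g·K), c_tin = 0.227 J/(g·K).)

c ≈ 0.396 J/(g·K)

Setting the total heat transfer to zero:
291.2×c×(30.66 − 248.4) + 517.2×4.18×(30.66 − 19.2) + 134.4×0.227×(30.66 − 19.2) = 0
-63406 c = -25125
c = -25125/-63406 ≈ 0.3963 J/(g·K)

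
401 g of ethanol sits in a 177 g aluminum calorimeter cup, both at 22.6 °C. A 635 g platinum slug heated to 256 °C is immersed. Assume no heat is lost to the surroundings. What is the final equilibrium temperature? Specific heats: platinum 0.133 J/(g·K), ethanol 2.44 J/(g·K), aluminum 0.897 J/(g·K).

With ΣQ=0 the equilibrium temperature is the m·c-weighted mean:
T_f = (84.45×256 + 978.44×22.6 + 158.77×22.6) / (84.45 + 978.44 + 158.77)
    = 47321 / 1221.7 ≈ 38.74 °C

T_f ≈ 38.7 °C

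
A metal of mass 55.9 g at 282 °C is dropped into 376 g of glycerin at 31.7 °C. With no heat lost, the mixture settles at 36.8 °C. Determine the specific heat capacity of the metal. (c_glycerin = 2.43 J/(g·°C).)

Taking heat into each body as positive, Σ m c ΔT = 0:
55.9·c·(36.8 − 282) + 376·2.43·(36.8 − 31.7) = 0
-13707 c = -4659.8
c = -4659.8/-13707 ≈ 0.34 J/(g·°C)

c ≈ 0.34 J/(g·°C)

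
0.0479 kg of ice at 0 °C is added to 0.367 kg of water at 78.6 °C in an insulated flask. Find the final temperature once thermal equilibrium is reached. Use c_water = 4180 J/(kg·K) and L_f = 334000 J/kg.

Energy balance with sensible and latent terms:
melt ice: 0.0479·334000 = 15999; meltwater 0→T: 0.0479·4180·T = 200.22 T; water: 1534.1(T − 78.6)
1734.3 T = 120577 − 15999 = 104579
T ≈ 60.30 °C — above 0 °C, consistent with complete melting.

T_f ≈ 60.3 °C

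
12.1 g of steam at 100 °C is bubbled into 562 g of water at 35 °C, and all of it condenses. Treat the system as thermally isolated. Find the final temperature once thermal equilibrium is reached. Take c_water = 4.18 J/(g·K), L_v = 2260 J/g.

T_f ≈ 47.8 °C

Energy conservation, ΣQ = 0:
latent heat released on condensation: 12.1·2260 = 27346
  condensate cools 100→T: 12.1·4.18·(T − 100) = 50.58(T − 100)
  water warms: 562·4.18·(T − 35) = 2349.2(T − 35)
2399.7 T = 27346 + 5057.8 + 82221 = 114624
T ≈ 47.77 °C — below 100 °C, confirming all the steam condensed.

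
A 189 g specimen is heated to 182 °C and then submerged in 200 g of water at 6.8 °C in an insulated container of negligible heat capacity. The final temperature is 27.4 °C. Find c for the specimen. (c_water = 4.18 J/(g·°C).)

Net heat exchanged in the isolated system is zero:
189×c×(27.4 − 182) + 200×4.18×(27.4 − 6.8) = 0
-29219 c = -17222
c = -17222/-29219 ≈ 0.5894 J/(g·°C)

c ≈ 0.589 J/(g·°C)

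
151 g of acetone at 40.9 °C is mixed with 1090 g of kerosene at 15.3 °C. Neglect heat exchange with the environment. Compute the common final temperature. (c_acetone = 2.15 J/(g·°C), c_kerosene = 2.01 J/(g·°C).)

Setting the total heat transfer to zero:
151·2.15·(T − 40.9) + 1090·2.01·(T − 15.3) = 0
324.65(T − 40.9) + 2190.9(T − 15.3) = 0
(324.65 + 2190.9) T = 324.65·40.9 + 2190.9·15.3
T = 46799/2515.5 ≈ 18.60 °C

T_f ≈ 18.6 °C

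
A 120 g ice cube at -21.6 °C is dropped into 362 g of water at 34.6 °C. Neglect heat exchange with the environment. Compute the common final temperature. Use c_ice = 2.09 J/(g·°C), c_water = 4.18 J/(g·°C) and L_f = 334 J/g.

T_f ≈ 3.4 °C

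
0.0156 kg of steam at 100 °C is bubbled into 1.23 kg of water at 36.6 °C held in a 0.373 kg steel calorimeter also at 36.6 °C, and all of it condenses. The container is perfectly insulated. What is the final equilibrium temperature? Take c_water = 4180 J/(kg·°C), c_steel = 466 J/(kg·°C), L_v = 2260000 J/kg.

T_f ≈ 43.9 °C

Taking heat into each body as positive, Σ m c ΔT = 0:
steam→water at 100 °C releases m L_v = 0.0156×2260000 = 35256; condensed water 100 °C→T: 65.21(T − 100); original water: 5141.4(T − 36.6); cup: 173.82(T − 36.6)
5380.4 T = 35256 + 6520.8 + 194537 = 236314
T ≈ 43.92 °C, under the boiling point, so the assumption holds.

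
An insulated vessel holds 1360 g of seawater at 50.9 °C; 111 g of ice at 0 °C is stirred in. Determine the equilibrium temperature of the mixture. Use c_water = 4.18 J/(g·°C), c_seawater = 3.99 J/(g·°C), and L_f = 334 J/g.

T_f ≈ 40.6 °C

Conservation of energy gives ΣQ = 0:
fusion: m_ice L_f = 111·334 = 37074; warm the meltwater: 463.98 T; seawater: 5426.4(T − 50.9)
5890.4 T = 276204 − 37074 = 239130
T ≈ 40.60 °C — above 0 °C, consistent with complete melting.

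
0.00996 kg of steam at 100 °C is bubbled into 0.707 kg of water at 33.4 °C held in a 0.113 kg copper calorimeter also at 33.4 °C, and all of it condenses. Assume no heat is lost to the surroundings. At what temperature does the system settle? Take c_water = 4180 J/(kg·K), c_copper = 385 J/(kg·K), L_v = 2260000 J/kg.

Energy conservation, ΣQ = 0:
steam→water at 100 °C releases m L_v = 0.00996·2260000 = 22510; condensate cools 100→T: 0.00996·4180·(T − 100) = 41.63(T − 100); water warms: 0.707·4180·(T − 33.4) = 2955.3(T − 33.4); cup: 43.51(T − 33.4)
3040.4 T = 22510 + 4163.3 + 100159 = 126832
T ≈ 41.72 °C, under the boiling point, so the assumption holds.

T_f ≈ 41.7 °C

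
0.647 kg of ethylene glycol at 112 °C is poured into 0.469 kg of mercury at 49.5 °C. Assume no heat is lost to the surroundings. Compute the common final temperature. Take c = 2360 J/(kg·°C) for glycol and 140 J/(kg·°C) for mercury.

T_f ≈ 109.4 °C

Set heat shed by the hot body equal to heat absorbed by the cold body:
0.647·2360·(112 − T) = 0.469·140·(T − 49.5)
1526.9(112 − T) = 65.66(T − 49.5)
1592.6 T = 174265  ⇒  T ≈ 109.42 °C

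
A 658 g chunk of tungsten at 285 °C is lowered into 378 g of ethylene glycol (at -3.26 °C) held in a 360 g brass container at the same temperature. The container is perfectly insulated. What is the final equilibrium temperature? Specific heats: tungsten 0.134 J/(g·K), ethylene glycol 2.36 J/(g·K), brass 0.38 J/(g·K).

T_f ≈ 19.5 °C

Taking heat into each body as positive, Σ m c ΔT = 0:
658×0.134×(T − 285) + 378×2.36×(T − (-3.26)) + 360×0.38×(T − (-3.26)) = 0
88.17(T − 285) + 892.08(T − (-3.26)) + 136.8(T − (-3.26)) = 0
1117.1 T = 21775
T = 21775/1117.1 ≈ 19.49 °C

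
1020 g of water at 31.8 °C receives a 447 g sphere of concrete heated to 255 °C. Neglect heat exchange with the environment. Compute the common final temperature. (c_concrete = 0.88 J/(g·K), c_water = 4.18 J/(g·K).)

T_f ≈ 50.7 °C

Conservation of energy gives ΣQ = 0:
447*0.88*(T − 255) + 1020*4.18*(T − 31.8) = 0
(393.36 + 4263.6) T = 393.36*255 + 4263.6*31.8
T ≈ 50.65 °C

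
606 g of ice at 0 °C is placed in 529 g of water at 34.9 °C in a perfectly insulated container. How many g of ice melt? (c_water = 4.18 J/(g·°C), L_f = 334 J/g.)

Water can give up m c ΔT = 529×4.18×34.9 = 77172 J before reaching 0 °C.
To melt every bit of ice: 606×334 = 202404 J.
77172 J < 202404 J, so only part of the ice melts and the system sits at 0 °C.
m_melted×334 = 77172  ⇒  m_melted ≈ 231.1 g.

m_melted ≈ 231 g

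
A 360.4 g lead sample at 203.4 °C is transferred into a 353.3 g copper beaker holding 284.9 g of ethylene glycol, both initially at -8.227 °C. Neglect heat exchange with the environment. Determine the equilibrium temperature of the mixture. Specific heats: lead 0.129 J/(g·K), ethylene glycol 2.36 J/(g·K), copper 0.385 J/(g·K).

T_f ≈ 3.3 °C

Heat gained plus heat lost sum to zero:
360.4·0.129·(T − 203.4) + 284.9·2.36·(T − (-8.227)) + 353.3·0.385·(T − (-8.227)) = 0
46.49(T − 203.4) + 672.36(T − (-8.227)) + 136.02(T − (-8.227)) = 0
854.88 T = 2805.8
T ≈ 3.28 °C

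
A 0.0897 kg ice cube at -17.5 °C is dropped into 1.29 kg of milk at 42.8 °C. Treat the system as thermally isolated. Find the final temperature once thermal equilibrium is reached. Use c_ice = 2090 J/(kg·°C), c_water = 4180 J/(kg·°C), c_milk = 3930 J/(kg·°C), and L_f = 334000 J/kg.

Net heat exchanged in the isolated system is zero:
warm ice to 0 °C: 0.0897·2090·(0 − (-17.5)) = 3280.8
  melt ice: 0.0897·334000 = 29960
  meltwater 0→T: 0.0897·4180·T = 374.95 T
  milk cools: 1.29·3930·(T − 42.8) = 5069.7(T − 42.8)
5444.6 T = 216983 − 33241 = 183743
T ≈ 33.75 °C (positive, so assuming full melt was valid).

T_f ≈ 33.7 °C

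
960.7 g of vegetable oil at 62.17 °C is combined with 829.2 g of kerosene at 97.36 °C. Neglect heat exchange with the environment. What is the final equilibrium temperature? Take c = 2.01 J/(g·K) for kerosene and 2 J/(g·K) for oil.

Conservation of energy gives ΣQ = 0:
829.2×2.01×(T − 97.36) + 960.7×2×(T − 62.17) = 0
1666.7(T − 97.36) + 1921.4(T − 62.17) = 0
3588.1 T = 281723
T = 281723 / 3588.1 = 78.5 °C

T_f ≈ 78.5 °C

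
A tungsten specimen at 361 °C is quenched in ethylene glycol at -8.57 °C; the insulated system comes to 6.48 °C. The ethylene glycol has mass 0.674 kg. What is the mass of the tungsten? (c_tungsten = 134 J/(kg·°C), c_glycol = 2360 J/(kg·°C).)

m ≈ 0.504 kg

Conservation of energy gives ΣQ = 0:
m·134·(6.48 − 361) + 0.674·2360·(6.48 − (-8.57)) = 0
-47506 m = -23939
m = -23939/-47506 ≈ 0.5039 kg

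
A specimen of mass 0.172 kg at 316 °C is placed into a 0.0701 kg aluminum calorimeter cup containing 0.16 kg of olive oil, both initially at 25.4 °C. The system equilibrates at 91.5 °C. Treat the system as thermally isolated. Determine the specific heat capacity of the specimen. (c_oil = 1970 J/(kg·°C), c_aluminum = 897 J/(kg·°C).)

c ≈ 647 J/(kg·°C)

Energy conservation, ΣQ = 0:
0.172·c·(91.5 − 316) + 0.16·1970·(91.5 − 25.4) + 0.0701·897·(91.5 − 25.4) = 0
-38.61 c = -24991
c = -24991/-38.61 ≈ 647.2 J/(kg·°C)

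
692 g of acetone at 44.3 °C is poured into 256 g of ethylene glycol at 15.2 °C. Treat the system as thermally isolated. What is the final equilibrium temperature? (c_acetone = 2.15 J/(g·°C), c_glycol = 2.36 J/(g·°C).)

T_f ≈ 35.9 °C

Set heat shed by the hot body equal to heat absorbed by the cold body:
692×2.15×(44.3 − T) = 256×2.36×(T − 15.2)
1487.8(44.3 − T) = 604.16(T − 15.2)
2092 T = 75093  ⇒  T ≈ 35.90 °C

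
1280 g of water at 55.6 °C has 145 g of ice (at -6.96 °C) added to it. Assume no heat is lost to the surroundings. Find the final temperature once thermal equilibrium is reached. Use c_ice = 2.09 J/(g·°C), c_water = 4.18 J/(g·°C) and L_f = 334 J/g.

T_f ≈ 41.5 °C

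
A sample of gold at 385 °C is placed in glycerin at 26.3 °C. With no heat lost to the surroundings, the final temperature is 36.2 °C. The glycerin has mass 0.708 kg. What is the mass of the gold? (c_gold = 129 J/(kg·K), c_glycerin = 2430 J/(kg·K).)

Heat lost by the gold = heat gained by the glycerin:
m·129·(385 − 36.2) = 0.708·2430·(36.2 − 26.3)
44995 m = 17032  ⇒  m ≈ 0.3785 kg

m ≈ 0.379 kg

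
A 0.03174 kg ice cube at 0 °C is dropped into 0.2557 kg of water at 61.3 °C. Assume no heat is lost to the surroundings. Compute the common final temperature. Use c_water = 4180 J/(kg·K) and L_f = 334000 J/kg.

T_f ≈ 45.7 °C

Setting the total heat transfer to zero:
latent heat to melt: 0.03174·334000 = 10601
  warm the meltwater: 132.67 T
  water cools: 0.2557·4180·(T − 61.3) = 1068.8(T − 61.3)
1201.5 T = 65519 − 10601 = 54918
T ≈ 45.71 °C (positive, so assuming full melt was valid).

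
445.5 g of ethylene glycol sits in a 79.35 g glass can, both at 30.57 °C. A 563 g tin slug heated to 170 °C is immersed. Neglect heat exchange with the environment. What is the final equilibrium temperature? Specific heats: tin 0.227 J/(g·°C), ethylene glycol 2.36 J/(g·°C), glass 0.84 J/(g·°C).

Energy conservation, ΣQ = 0:
563*0.227*(T − 170) + 445.5*2.36*(T − 30.57) + 79.35*0.84*(T − 30.57) = 0
127.8(T − 170) + 1051.4(T − 30.57) + 66.65(T − 30.57) = 0
1245.8 T = 55904
T = 55904 / 1245.8 = 44.9 °C

T_f ≈ 44.9 °C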